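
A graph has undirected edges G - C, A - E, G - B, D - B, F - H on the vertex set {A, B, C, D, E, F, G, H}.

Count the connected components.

3

From A: component {A, E}.
From B: component {B, C, D, G}.
From F: component {F, H}.
That's 3 components.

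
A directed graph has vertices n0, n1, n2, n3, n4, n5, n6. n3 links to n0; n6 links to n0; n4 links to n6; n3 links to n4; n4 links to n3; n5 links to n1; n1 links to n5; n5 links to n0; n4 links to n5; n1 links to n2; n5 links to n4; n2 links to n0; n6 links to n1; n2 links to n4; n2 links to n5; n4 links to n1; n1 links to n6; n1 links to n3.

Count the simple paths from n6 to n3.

4

n6→n1→n2→n4→n3
n6→n1→n2→n5→n4→n3
n6→n1→n3
n6→n1→n5→n4→n3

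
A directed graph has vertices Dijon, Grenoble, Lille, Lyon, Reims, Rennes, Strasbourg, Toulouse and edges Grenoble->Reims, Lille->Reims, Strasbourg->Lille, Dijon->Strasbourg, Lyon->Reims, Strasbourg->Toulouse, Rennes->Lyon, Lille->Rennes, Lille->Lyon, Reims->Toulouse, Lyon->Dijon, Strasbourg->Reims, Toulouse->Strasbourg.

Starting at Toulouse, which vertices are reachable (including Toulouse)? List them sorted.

Start at Toulouse.
Its neighbours: Strasbourg.
Then their neighbours: Lille, Reims.
Then next layer: Lyon, Rennes.
Then next layer: Dijon.
Nothing further is reachable.

Dijon, Lille, Lyon, Reims, Rennes, Strasbourg, Toulouse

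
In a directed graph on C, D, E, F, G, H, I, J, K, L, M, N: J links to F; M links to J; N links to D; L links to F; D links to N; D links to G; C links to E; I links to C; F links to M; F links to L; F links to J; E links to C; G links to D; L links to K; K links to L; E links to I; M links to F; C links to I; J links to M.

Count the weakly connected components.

From C: component {C, E, I}.
From D: component {D, G, N}.
From F: component {F, J, K, L, M}.
From H: component {H}.
That's 4 components.

4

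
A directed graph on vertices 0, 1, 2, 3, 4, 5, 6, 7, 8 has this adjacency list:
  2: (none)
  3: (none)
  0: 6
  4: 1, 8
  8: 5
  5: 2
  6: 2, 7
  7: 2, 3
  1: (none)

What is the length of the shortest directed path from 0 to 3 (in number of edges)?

3

Distance 0: 0.
Distance 1: 6.
Distance 2: 2, 7.
Distance 3: 3 — contains 3.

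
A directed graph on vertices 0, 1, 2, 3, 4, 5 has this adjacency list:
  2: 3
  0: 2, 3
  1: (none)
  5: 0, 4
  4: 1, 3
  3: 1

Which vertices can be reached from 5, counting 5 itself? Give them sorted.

0, 1, 2, 3, 4, 5

Start at 5.
Its neighbours: 0, 4.
Then their neighbours: 1, 2, 3.
Every vertex is now reached.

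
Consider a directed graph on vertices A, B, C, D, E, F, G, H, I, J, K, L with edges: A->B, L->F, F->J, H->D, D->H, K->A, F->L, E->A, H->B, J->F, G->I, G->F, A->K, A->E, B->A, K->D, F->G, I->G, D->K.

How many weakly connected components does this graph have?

From A: component {A, B, D, E, H, K}.
From C: component {C}.
From F: component {F, G, I, J, L}.
That's 3 components.

3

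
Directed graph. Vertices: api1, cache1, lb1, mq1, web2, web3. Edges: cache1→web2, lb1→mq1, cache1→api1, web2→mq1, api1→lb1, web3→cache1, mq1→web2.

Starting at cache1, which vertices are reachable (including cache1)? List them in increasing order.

Start at cache1.
Its neighbours: api1, web2.
Then their neighbours: lb1, mq1.
Nothing further is reachable.

api1, cache1, lb1, mq1, web2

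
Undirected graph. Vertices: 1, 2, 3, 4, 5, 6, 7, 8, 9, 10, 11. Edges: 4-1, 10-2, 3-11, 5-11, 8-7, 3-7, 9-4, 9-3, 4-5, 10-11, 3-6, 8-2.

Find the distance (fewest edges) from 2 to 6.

Distance 0: 2.
Distance 1: 8, 10.
Distance 2: 7, 11.
Distance 3: 3, 5.
Distance 4: 4, 6, 9 — contains 6.

4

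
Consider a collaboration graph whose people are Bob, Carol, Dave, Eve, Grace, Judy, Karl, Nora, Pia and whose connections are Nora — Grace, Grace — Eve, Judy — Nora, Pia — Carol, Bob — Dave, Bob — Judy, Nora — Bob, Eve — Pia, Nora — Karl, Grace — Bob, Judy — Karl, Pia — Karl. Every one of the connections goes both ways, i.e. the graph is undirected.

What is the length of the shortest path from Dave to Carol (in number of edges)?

5

Distance 0: Dave.
Distance 1: Bob.
Distance 2: Grace, Judy, Nora.
Distance 3: Eve, Karl.
Distance 4: Pia.
Distance 5: Carol — contains Carol.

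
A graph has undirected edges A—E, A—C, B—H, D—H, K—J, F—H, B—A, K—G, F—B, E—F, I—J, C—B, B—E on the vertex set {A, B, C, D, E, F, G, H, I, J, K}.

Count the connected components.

2

From A: component {A, B, C, D, E, F, H}.
From G: component {G, I, J, K}.
That's 2 components.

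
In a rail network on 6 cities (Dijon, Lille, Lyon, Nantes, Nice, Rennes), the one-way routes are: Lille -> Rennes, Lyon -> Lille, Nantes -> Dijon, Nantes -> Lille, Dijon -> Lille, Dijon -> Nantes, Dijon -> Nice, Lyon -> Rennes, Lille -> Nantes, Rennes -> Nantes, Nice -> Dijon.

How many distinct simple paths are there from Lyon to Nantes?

3

Lyon→Lille→Nantes
Lyon→Lille→Rennes→Nantes
Lyon→Rennes→Nantes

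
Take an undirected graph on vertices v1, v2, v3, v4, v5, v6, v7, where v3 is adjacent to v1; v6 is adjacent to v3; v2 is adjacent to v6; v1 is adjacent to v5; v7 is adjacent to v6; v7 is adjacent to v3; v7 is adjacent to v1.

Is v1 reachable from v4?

v4 has no edges, so nothing is reachable from it.

No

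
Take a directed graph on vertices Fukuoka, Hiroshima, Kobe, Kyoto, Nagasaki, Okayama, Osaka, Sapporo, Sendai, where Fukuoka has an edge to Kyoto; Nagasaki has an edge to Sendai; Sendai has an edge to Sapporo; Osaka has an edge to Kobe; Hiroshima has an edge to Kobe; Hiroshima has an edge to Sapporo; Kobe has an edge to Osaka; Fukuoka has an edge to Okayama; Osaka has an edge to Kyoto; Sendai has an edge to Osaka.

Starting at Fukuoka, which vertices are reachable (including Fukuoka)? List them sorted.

Start at Fukuoka.
Its neighbours: Kyoto, Okayama.
Nothing further is reachable.

Fukuoka, Kyoto, Okayama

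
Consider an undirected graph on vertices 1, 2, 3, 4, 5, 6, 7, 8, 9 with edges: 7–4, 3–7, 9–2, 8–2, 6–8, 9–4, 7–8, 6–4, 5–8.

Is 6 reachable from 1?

1 has no edges, so nothing is reachable from it.

No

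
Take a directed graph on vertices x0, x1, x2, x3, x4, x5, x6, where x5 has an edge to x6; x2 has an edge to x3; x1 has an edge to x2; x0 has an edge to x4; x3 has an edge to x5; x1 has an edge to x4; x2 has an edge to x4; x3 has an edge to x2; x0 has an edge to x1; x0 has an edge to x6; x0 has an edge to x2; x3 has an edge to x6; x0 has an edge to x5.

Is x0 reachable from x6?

No

x6 has no outgoing edges, so nothing is reachable from it.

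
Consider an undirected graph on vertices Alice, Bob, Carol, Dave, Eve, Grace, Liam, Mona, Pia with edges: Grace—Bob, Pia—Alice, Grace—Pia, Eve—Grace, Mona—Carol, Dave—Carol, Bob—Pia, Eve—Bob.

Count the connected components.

From Alice: component {Alice, Bob, Eve, Grace, Pia}.
From Carol: component {Carol, Dave, Mona}.
From Liam: component {Liam}.
That's 3 components.

3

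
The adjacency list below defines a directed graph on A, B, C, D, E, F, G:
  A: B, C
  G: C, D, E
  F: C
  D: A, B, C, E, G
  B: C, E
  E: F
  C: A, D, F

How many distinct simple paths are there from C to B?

3

C→A→B
C→D→A→B
C→D→B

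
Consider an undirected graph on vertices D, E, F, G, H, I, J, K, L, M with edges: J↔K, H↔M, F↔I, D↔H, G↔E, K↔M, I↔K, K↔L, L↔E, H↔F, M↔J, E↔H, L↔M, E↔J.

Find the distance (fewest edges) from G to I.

Distance 0: G.
Distance 1: E.
Distance 2: H, J, L.
Distance 3: D, F, K, M.
Distance 4: I — contains I.

4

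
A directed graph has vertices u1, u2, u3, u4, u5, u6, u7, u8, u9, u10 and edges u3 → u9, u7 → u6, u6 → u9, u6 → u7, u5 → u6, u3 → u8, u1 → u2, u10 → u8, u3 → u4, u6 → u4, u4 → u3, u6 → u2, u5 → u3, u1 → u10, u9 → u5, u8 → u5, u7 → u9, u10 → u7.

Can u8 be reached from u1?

Explore from u1.
Distance 1: reach u2, u10.
Distance 2: reach u7, u8.
Found u8.

Yes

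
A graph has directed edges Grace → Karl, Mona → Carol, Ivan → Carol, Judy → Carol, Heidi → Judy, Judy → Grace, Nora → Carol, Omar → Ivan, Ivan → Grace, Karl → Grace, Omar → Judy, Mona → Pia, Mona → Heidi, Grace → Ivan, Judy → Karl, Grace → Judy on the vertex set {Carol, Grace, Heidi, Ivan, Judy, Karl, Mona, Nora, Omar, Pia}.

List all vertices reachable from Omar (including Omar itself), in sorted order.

Start at Omar.
Its neighbours: Ivan, Judy.
Then their neighbours: Carol, Grace, Karl.
Nothing further is reachable.

Carol, Grace, Ivan, Judy, Karl, Omar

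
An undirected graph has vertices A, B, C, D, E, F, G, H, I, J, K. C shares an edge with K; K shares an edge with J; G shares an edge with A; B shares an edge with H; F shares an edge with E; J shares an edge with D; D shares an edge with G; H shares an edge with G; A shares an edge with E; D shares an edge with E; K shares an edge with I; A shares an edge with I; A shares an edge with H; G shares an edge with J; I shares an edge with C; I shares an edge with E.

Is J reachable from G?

Explore from G.
Distance 1: reach A, D, H, J.
Found J.

Yes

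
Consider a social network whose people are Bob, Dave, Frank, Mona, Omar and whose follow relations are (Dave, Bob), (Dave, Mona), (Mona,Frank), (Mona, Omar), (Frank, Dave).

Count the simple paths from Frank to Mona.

1

Frank→Dave→Mona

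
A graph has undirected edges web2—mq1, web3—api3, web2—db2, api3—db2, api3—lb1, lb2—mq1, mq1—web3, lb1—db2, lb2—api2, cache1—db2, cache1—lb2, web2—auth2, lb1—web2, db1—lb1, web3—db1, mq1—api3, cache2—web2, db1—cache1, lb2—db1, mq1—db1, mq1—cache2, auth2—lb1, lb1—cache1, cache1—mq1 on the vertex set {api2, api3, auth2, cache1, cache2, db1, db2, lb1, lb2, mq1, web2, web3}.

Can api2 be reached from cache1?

Yes

Explore from cache1.
Distance 1: reach db1, db2, lb1, lb2, mq1.
Distance 2: reach api2, api3, auth2, cache2, web2, web3.
Found api2.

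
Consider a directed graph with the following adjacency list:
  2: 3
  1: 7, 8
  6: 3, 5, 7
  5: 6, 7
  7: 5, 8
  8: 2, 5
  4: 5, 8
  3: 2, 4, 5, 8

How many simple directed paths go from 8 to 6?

3

8→2→3→4→5→6
8→2→3→5→6
8→5→6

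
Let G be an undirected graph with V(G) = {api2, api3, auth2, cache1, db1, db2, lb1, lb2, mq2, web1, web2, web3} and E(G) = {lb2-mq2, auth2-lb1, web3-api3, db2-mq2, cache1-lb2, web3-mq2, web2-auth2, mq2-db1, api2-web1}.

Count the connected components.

3

From api2: component {api2, web1}.
From api3: component {api3, cache1, db1, db2, lb2, mq2, web3}.
From auth2: component {auth2, lb1, web2}.
That's 3 components.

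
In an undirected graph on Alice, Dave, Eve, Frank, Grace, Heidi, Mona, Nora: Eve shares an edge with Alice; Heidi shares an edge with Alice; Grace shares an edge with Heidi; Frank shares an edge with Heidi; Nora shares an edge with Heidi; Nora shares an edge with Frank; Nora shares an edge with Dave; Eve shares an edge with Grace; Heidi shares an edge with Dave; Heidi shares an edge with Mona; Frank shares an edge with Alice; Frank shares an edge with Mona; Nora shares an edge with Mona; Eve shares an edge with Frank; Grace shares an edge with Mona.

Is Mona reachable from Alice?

Explore from Alice.
Distance 1: reach Eve, Frank, Heidi.
Distance 2: reach Dave, Grace, Mona, Nora.
Found Mona.

Yes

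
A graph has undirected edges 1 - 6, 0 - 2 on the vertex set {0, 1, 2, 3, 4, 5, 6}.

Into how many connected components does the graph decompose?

5

From 0: component {0, 2}.
From 1: component {1, 6}.
From 3: component {3}.
From 4: component {4}.
From 5: component {5}.
That's 5 components.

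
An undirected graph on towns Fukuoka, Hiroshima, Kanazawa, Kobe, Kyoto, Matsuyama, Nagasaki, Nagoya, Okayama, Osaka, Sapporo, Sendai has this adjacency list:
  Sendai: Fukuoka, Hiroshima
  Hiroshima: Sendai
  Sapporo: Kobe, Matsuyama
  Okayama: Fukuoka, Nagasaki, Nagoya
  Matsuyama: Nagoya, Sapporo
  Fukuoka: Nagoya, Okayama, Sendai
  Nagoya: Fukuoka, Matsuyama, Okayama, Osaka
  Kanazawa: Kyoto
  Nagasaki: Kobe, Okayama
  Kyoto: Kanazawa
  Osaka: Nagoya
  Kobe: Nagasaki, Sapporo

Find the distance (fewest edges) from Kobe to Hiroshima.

5

Distance 0: Kobe.
Distance 1: Nagasaki, Sapporo.
Distance 2: Matsuyama, Okayama.
Distance 3: Fukuoka, Nagoya.
Distance 4: Osaka, Sendai.
Distance 5: Hiroshima — contains Hiroshima.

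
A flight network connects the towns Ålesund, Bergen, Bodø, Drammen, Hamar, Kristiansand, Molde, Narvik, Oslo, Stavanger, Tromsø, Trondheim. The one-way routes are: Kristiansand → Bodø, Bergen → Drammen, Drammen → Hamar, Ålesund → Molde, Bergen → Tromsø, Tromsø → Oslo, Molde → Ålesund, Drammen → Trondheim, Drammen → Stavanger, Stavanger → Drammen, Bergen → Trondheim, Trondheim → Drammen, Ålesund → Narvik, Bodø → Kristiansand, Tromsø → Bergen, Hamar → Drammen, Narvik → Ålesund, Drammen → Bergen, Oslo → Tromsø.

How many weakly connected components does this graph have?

From Ålesund: component {Ålesund, Molde, Narvik}.
From Bergen: component {Bergen, Drammen, Hamar, Oslo, Stavanger, Tromsø, Trondheim}.
From Bodø: component {Bodø, Kristiansand}.
That's 3 components.

3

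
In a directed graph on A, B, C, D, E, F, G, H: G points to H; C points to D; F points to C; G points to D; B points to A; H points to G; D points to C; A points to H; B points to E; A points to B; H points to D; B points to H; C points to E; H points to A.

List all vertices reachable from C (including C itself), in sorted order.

C, D, E

Start at C.
Its neighbours: D, E.
Nothing further is reachable.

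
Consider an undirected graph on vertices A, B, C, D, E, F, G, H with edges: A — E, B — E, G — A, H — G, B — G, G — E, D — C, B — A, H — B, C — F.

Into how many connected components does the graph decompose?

2

From A: component {A, B, E, G, H}.
From C: component {C, D, F}.
That's 2 components.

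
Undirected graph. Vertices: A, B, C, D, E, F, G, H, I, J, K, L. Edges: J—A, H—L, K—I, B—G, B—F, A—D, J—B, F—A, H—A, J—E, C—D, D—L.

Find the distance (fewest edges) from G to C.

Distance 0: G.
Distance 1: B.
Distance 2: F, J.
Distance 3: A, E.
Distance 4: D, H.
Distance 5: C, L — contains C.

5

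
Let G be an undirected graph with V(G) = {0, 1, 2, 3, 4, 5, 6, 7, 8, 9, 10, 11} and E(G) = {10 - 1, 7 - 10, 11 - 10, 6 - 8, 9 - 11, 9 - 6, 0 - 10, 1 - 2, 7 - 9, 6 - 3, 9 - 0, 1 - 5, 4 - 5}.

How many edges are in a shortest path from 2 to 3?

Distance 0: 2.
Distance 1: 1.
Distance 2: 5, 10.
Distance 3: 0, 4, 7, 11.
Distance 4: 9.
Distance 5: 6.
Distance 6: 3, 8 — contains 3.

6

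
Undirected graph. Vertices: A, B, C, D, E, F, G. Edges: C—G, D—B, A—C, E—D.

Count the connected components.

From A: component {A, C, G}.
From B: component {B, D, E}.
From F: component {F}.
That's 3 components.

3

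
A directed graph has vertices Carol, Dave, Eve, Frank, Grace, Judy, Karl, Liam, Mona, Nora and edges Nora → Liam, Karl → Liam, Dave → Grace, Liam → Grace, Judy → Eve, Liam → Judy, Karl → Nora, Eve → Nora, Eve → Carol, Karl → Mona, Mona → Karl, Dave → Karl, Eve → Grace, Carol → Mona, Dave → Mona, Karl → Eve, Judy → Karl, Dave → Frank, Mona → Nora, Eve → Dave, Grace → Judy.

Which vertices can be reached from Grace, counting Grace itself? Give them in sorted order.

Start at Grace.
Its neighbours: Judy.
Then their neighbours: Eve, Karl.
Then next layer: Carol, Dave, Liam, Mona, Nora.
Then next layer: Frank.
Every vertex is now reached.

Carol, Dave, Eve, Frank, Grace, Judy, Karl, Liam, Mona, Nora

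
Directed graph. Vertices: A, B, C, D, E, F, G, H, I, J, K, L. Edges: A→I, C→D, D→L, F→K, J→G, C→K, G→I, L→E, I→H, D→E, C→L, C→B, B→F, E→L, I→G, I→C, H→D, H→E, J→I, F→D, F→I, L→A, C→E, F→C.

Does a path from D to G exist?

Yes

Explore from D.
Distance 1: reach E, L.
Distance 2: reach A.
Distance 3: reach I.
Distance 4: reach C, G, H.
Found G.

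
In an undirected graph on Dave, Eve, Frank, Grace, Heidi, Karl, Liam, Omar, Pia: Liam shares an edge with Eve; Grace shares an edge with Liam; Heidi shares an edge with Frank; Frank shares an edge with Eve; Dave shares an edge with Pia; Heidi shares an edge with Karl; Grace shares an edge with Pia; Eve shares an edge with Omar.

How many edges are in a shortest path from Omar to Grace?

3

Distance 0: Omar.
Distance 1: Eve.
Distance 2: Frank, Liam.
Distance 3: Grace, Heidi — contains Grace.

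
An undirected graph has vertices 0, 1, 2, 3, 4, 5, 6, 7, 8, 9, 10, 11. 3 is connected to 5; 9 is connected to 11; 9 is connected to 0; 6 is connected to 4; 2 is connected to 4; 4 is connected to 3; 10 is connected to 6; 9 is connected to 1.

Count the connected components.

4

From 0: component {0, 1, 9, 11}.
From 2: component {2, 3, 4, 5, 6, 10}.
From 7: component {7}.
From 8: component {8}.
That's 4 components.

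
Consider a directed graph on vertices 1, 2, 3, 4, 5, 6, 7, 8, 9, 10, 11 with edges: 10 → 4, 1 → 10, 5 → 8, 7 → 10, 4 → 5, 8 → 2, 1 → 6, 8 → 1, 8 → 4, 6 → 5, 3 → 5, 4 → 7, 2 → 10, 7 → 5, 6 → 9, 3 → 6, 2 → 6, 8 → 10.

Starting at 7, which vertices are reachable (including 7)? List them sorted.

1, 2, 4, 5, 6, 7, 8, 9, 10

Start at 7.
Its neighbours: 5, 10.
Then their neighbours: 4, 8.
Then next layer: 1, 2.
Then next layer: 6.
Then next layer: 9.
Nothing further is reachable.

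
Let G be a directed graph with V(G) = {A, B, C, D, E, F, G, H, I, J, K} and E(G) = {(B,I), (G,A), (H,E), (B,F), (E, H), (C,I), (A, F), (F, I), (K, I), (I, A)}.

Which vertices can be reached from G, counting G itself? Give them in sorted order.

Start at G.
Its neighbours: A.
Then their neighbours: F.
Then next layer: I.
Nothing further is reachable.

A, F, G, I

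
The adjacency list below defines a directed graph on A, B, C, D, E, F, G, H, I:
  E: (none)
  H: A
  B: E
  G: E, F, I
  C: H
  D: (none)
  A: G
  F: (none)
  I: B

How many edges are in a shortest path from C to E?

Distance 0: C.
Distance 1: H.
Distance 2: A.
Distance 3: G.
Distance 4: E, F, I — contains E.

4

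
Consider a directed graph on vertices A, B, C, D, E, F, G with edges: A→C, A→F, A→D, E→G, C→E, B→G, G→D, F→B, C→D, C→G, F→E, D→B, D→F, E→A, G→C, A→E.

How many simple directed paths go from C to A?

C→D→F→E→A
C→E→A
C→G→D→F→E→A

3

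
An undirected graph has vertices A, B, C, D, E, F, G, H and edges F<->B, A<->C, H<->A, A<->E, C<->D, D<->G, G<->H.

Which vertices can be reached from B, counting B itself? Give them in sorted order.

Start at B.
Its neighbours: F.
Nothing further is reachable.

B, F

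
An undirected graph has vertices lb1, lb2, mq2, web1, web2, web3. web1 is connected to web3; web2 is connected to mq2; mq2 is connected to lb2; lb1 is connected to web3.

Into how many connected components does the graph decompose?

From lb1: component {lb1, web1, web3}.
From lb2: component {lb2, mq2, web2}.
That's 2 components.

2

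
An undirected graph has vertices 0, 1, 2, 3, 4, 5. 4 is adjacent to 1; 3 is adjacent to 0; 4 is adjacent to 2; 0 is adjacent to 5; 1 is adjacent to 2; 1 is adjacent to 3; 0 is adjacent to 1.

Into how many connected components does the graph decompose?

1

From 0: component {0, 1, 2, 3, 4, 5}.
That's 1 component.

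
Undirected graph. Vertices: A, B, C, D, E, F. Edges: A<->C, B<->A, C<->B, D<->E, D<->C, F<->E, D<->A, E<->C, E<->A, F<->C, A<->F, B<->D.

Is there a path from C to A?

Explore from C.
Distance 1: reach A, B, D, E, F.
Found A.

Yes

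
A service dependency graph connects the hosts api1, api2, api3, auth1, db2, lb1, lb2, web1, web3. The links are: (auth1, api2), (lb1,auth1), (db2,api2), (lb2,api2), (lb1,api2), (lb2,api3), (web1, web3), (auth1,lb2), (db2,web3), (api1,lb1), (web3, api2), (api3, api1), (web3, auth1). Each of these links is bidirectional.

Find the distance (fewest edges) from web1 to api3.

Distance 0: web1.
Distance 1: web3.
Distance 2: api2, auth1, db2.
Distance 3: lb1, lb2.
Distance 4: api1, api3 — contains api3.

4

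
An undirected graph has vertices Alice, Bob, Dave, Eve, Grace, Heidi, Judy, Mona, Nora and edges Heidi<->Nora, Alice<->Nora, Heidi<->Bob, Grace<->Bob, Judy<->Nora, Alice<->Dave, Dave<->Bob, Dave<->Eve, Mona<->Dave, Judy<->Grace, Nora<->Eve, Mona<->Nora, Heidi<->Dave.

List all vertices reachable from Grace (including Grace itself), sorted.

Alice, Bob, Dave, Eve, Grace, Heidi, Judy, Mona, Nora

Start at Grace.
Its neighbours: Bob, Judy.
Then their neighbours: Dave, Heidi, Nora.
Then next layer: Alice, Eve, Mona.
Every vertex is now reached.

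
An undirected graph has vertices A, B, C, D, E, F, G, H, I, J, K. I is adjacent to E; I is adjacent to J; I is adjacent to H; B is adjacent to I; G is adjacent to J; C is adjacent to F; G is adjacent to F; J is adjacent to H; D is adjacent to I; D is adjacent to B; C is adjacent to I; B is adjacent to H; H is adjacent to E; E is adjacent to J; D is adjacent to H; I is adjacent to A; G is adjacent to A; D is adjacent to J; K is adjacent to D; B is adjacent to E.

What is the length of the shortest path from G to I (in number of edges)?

2

Distance 0: G.
Distance 1: A, F, J.
Distance 2: C, D, E, H, I — contains I.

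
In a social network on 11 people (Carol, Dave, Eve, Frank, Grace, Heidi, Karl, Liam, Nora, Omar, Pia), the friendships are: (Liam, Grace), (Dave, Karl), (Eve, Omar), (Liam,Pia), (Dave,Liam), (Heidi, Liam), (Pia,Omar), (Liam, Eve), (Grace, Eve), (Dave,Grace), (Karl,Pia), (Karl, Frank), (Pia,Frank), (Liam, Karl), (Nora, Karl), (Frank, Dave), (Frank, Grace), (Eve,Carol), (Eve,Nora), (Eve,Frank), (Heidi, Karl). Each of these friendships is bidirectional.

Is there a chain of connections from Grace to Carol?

Explore from Grace.
Distance 1: reach Dave, Eve, Frank, Liam.
Distance 2: reach Carol, Heidi, Karl, Nora, Omar, Pia.
Found Carol.

Yes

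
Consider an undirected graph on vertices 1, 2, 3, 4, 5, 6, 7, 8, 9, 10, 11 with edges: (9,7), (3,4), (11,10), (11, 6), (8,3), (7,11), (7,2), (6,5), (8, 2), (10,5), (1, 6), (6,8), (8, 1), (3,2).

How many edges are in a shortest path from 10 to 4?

5

Distance 0: 10.
Distance 1: 5, 11.
Distance 2: 6, 7.
Distance 3: 1, 2, 8, 9.
Distance 4: 3.
Distance 5: 4 — contains 4.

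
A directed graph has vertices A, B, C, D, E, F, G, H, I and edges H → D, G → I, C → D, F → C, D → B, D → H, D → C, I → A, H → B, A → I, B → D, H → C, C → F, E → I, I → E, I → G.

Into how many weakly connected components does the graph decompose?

2

From A: component {A, E, G, I}.
From B: component {B, C, D, F, H}.
That's 2 components.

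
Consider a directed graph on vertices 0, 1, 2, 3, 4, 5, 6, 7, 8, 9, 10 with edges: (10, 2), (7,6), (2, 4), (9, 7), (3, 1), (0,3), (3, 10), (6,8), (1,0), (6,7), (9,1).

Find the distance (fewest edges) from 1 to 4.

5

Distance 0: 1.
Distance 1: 0.
Distance 2: 3.
Distance 3: 10.
Distance 4: 2.
Distance 5: 4 — contains 4.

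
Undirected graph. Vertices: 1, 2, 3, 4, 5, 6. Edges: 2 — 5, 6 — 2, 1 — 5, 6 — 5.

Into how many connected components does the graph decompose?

3

From 1: component {1, 2, 5, 6}.
From 3: component {3}.
From 4: component {4}.
That's 3 components.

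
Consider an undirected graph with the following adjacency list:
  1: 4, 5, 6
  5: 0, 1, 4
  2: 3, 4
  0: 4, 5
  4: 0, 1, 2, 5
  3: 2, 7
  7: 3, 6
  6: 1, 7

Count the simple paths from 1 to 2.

4

1–4–2
1–5–0–4–2
1–5–4–2
1–6–7–3–2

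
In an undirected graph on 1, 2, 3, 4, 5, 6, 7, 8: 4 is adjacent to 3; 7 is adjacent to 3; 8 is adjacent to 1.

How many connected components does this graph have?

5

From 1: component {1, 8}.
From 2: component {2}.
From 3: component {3, 4, 7}.
From 5: component {5}.
From 6: component {6}.
That's 5 components.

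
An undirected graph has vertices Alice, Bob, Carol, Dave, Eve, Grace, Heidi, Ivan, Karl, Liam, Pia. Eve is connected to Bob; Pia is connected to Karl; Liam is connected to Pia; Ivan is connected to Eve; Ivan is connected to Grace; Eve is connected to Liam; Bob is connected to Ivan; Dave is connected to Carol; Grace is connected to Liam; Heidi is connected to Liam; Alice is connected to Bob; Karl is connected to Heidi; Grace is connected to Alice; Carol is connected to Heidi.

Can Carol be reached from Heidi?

Explore from Heidi.
Distance 1: reach Carol, Karl, Liam.
Found Carol.

Yes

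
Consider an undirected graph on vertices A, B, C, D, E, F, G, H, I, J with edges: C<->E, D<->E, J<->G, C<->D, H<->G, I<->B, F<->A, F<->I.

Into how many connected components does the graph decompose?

From A: component {A, B, F, I}.
From C: component {C, D, E}.
From G: component {G, H, J}.
That's 3 components.

3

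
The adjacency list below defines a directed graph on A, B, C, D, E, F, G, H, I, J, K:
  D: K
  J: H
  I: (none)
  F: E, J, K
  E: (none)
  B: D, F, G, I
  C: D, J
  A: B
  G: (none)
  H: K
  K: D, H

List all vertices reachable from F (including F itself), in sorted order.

Start at F.
Its neighbours: E, J, K.
Then their neighbours: D, H.
Nothing further is reachable.

D, E, F, H, J, K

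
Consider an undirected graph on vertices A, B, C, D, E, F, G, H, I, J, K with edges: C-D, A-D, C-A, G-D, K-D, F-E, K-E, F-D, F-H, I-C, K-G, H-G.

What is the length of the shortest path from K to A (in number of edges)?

Distance 0: K.
Distance 1: D, E, G.
Distance 2: A, C, F, H — contains A.

2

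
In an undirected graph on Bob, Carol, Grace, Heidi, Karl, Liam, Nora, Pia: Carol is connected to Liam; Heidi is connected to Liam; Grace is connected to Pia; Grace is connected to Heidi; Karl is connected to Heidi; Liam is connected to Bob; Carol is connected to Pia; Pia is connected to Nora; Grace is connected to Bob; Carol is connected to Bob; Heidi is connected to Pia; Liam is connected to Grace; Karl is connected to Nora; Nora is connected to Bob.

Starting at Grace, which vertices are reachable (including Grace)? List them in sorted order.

Start at Grace.
Its neighbours: Bob, Heidi, Liam, Pia.
Then their neighbours: Carol, Karl, Nora.
Every vertex is now reached.

Bob, Carol, Grace, Heidi, Karl, Liam, Nora, Pia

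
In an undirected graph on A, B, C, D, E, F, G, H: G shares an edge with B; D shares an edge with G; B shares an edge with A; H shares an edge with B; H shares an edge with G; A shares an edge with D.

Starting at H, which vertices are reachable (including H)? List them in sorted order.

A, B, D, G, H

Start at H.
Its neighbours: B, G.
Then their neighbours: A, D.
Nothing further is reachable.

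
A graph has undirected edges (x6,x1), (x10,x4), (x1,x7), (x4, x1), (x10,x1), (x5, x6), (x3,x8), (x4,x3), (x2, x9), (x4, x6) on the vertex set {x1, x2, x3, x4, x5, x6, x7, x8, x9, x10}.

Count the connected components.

From x1: component {x1, x3, x4, x5, x6, x7, x8, x10}.
From x2: component {x2, x9}.
That's 2 components.

2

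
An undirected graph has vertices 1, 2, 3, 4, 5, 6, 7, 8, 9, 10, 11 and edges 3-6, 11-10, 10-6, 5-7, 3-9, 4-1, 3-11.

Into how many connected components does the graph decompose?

From 1: component {1, 4}.
From 2: component {2}.
From 3: component {3, 6, 9, 10, 11}.
From 5: component {5, 7}.
From 8: component {8}.
That's 5 components.

5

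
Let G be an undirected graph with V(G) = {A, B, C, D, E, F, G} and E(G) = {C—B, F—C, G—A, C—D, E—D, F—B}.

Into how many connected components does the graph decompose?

From A: component {A, G}.
From B: component {B, C, D, E, F}.
That's 2 components.

2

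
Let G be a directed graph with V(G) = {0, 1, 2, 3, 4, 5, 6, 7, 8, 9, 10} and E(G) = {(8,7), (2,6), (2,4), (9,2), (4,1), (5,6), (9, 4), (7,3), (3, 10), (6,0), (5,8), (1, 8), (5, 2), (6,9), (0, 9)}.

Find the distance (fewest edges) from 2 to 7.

4

Distance 0: 2.
Distance 1: 4, 6.
Distance 2: 0, 1, 9.
Distance 3: 8.
Distance 4: 7 — contains 7.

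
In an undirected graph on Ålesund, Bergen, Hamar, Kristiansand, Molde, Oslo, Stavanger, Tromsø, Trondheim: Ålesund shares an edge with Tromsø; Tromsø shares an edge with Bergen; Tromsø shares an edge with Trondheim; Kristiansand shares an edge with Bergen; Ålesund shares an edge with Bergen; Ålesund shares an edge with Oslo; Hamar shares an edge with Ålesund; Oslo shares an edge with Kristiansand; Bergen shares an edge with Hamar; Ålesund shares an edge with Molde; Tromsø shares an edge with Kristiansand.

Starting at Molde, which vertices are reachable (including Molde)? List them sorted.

Start at Molde.
Its neighbours: Ålesund.
Then their neighbours: Bergen, Hamar, Oslo, Tromsø.
Then next layer: Kristiansand, Trondheim.
Nothing further is reachable.

Ålesund, Bergen, Hamar, Kristiansand, Molde, Oslo, Tromsø, Trondheim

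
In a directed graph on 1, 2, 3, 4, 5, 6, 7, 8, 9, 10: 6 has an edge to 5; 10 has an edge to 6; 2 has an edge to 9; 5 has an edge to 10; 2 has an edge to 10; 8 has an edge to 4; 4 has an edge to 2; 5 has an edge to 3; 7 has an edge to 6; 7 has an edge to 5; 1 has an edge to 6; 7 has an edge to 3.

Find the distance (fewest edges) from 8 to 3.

Distance 0: 8.
Distance 1: 4.
Distance 2: 2.
Distance 3: 9, 10.
Distance 4: 6.
Distance 5: 5.
Distance 6: 3 — contains 3.

6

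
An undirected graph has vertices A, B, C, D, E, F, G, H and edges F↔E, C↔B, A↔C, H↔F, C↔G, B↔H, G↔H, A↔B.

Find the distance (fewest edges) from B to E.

Distance 0: B.
Distance 1: A, C, H.
Distance 2: F, G.
Distance 3: E — contains E.

3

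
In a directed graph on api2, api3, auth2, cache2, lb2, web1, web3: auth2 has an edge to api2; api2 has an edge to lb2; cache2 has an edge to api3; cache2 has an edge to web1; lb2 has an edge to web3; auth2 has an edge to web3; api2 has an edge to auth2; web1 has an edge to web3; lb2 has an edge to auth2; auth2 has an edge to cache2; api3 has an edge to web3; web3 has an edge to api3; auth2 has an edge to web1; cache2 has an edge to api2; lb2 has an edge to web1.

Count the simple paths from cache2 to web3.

8

cache2→api2→auth2→web1→web3
cache2→api2→auth2→web3
cache2→api2→lb2→auth2→web1→web3
cache2→api2→lb2→auth2→web3
cache2→api2→lb2→web1→web3
cache2→api2→lb2→web3
cache2→api3→web3
cache2→web1→web3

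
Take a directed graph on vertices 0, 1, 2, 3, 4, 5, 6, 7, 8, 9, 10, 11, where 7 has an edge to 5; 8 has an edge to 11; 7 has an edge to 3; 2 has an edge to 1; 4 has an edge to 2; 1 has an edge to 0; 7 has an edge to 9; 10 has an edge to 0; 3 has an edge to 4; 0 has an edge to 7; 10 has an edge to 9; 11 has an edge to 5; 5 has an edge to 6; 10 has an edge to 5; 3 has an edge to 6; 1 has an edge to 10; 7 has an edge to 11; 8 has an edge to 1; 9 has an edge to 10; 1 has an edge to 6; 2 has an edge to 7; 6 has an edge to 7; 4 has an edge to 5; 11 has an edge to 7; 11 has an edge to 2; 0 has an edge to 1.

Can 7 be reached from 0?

Explore from 0.
Distance 1: reach 1, 7.
Found 7.

Yes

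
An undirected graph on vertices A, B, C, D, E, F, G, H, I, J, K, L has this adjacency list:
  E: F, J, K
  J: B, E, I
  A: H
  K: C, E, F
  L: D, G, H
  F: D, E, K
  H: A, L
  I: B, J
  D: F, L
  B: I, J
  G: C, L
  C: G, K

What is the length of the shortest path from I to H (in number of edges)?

6

Distance 0: I.
Distance 1: B, J.
Distance 2: E.
Distance 3: F, K.
Distance 4: C, D.
Distance 5: G, L.
Distance 6: H — contains H.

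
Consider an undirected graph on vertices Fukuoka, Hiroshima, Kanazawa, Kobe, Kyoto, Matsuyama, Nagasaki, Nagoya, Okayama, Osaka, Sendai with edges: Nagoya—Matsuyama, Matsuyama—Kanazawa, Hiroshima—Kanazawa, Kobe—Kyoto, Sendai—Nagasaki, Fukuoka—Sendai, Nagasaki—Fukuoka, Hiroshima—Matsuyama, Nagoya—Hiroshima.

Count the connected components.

5

From Fukuoka: component {Fukuoka, Nagasaki, Sendai}.
From Hiroshima: component {Hiroshima, Kanazawa, Matsuyama, Nagoya}.
From Kobe: component {Kobe, Kyoto}.
From Okayama: component {Okayama}.
From Osaka: component {Osaka}.
That's 5 components.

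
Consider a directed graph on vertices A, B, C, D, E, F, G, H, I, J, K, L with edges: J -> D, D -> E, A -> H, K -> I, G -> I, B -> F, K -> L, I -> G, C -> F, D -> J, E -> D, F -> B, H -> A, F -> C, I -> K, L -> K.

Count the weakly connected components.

From A: component {A, H}.
From B: component {B, C, F}.
From D: component {D, E, J}.
From G: component {G, I, K, L}.
That's 4 components.

4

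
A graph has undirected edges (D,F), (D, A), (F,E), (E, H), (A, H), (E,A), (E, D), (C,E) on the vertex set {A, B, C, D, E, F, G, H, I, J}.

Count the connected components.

From A: component {A, C, D, E, F, H}.
From B: component {B}.
From G: component {G}.
From I: component {I}.
From J: component {J}.
That's 5 components.

5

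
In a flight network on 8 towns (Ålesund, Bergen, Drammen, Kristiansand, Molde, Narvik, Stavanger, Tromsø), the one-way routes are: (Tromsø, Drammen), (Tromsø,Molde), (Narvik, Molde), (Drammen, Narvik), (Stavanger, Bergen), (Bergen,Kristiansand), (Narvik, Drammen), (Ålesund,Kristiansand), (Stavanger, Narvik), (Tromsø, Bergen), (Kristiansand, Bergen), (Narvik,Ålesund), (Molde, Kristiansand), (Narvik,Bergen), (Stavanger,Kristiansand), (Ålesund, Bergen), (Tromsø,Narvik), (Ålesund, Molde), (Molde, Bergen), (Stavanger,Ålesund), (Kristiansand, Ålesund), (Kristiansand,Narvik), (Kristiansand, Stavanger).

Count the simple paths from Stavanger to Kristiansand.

13

Stavanger→Ålesund→Bergen→Kristiansand
Stavanger→Ålesund→Kristiansand
Stavanger→Ålesund→Molde→Bergen→Kristiansand
Stavanger→Ålesund→Molde→Kristiansand
Stavanger→Bergen→Kristiansand
Stavanger→Kristiansand
Stavanger→Narvik→Ålesund→Bergen→Kristiansand
Stavanger→Narvik→Ålesund→Kristiansand
Stavanger→Narvik→Ålesund→Molde→Bergen→Kristiansand
Stavanger→Narvik→Ålesund→Molde→Kristiansand
Stavanger→Narvik→Bergen→Kristiansand
Stavanger→Narvik→Molde→Bergen→Kristiansand
Stavanger→Narvik→Molde→Kristiansand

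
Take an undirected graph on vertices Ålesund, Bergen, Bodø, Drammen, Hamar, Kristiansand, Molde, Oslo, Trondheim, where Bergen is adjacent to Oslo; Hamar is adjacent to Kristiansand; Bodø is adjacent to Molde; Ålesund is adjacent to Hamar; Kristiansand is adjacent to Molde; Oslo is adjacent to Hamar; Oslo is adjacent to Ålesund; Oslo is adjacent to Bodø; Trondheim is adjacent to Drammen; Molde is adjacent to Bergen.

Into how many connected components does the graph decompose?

From Ålesund: component {Ålesund, Bergen, Bodø, Hamar, Kristiansand, Molde, Oslo}.
From Drammen: component {Drammen, Trondheim}.
That's 2 components.

2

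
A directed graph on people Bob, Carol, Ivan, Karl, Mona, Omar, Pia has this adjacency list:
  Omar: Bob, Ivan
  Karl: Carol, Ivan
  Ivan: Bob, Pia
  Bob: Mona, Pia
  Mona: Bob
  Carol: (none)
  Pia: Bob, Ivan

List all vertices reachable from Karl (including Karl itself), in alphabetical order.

Bob, Carol, Ivan, Karl, Mona, Pia

Start at Karl.
Its neighbours: Carol, Ivan.
Then their neighbours: Bob, Pia.
Then next layer: Mona.
Nothing further is reachable.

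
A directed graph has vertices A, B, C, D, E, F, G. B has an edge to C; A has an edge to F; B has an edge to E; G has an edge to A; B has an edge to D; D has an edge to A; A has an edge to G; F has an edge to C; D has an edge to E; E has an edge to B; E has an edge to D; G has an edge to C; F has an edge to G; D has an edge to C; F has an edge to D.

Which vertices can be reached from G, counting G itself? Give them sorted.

Start at G.
Its neighbours: A, C.
Then their neighbours: F.
Then next layer: D.
Then next layer: E.
Then next layer: B.
Every vertex is now reached.

A, B, C, D, E, F, G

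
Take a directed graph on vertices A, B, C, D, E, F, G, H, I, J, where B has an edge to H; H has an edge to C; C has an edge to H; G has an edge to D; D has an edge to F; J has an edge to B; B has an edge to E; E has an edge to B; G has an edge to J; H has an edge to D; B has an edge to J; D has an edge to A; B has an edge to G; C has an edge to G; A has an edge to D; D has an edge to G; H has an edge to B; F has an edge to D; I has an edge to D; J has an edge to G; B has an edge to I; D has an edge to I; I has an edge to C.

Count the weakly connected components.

1

From A: component {A, B, C, D, E, F, G, H, I, J}.
That's 1 component.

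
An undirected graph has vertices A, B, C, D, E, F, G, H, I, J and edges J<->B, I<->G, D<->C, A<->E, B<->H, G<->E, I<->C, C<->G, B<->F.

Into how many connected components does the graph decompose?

2

From A: component {A, C, D, E, G, I}.
From B: component {B, F, H, J}.
That's 2 components.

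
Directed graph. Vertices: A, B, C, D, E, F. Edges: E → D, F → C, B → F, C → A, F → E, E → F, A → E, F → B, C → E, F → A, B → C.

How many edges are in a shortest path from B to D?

Distance 0: B.
Distance 1: C, F.
Distance 2: A, E.
Distance 3: D — contains D.

3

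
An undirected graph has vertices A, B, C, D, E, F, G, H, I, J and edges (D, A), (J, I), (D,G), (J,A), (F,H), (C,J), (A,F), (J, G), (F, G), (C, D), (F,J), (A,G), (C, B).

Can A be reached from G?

Yes

Explore from G.
Distance 1: reach A, D, F, J.
Found A.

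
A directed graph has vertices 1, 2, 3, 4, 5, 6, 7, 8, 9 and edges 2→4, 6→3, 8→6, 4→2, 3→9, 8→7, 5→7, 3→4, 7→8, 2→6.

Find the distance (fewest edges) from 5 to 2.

6

Distance 0: 5.
Distance 1: 7.
Distance 2: 8.
Distance 3: 6.
Distance 4: 3.
Distance 5: 4, 9.
Distance 6: 2 — contains 2.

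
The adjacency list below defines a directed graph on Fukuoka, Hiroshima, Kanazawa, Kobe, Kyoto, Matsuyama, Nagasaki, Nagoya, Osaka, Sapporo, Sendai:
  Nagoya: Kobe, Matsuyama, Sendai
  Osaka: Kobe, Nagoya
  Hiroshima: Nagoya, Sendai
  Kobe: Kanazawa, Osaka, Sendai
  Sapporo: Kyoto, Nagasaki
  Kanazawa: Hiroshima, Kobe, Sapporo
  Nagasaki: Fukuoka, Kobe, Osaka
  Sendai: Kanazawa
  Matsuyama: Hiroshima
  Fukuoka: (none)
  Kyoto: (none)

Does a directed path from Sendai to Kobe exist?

Explore from Sendai.
Distance 1: reach Kanazawa.
Distance 2: reach Hiroshima, Kobe, Sapporo.
Found Kobe.

Yes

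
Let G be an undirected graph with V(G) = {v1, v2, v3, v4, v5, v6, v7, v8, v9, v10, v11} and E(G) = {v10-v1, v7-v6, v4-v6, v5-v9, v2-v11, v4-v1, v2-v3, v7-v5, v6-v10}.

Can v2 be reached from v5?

Explore from v5.
Distance 1: reach v7, v9.
Distance 2: reach v6.
Distance 3: reach v4, v10.
Distance 4: reach v1.
The search is exhausted without reaching v2; it lies in a different component.

No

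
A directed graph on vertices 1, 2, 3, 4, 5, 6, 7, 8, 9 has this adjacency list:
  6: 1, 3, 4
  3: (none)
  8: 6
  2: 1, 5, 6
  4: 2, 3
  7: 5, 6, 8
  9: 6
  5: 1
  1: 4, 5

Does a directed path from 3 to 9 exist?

3 has no outgoing edges, so nothing is reachable from it.

No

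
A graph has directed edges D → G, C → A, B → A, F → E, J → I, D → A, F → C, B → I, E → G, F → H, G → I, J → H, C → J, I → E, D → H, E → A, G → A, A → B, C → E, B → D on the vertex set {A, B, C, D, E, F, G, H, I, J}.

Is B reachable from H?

No

H has no outgoing edges, so nothing is reachable from it.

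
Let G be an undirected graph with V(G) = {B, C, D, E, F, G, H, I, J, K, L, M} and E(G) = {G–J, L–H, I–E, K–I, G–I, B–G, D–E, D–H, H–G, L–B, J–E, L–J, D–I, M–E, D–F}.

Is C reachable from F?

No

Explore from F.
Distance 1: reach D.
Distance 2: reach E, H, I.
Distance 3: reach G, J, K, L, M.
Distance 4: reach B.
The search is exhausted without reaching C; it lies in a different component.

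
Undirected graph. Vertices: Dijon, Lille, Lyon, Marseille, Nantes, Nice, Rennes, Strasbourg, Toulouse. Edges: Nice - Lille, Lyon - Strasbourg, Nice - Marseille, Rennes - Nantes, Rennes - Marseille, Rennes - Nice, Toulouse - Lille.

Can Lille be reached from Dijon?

No

Dijon has no edges, so nothing is reachable from it.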